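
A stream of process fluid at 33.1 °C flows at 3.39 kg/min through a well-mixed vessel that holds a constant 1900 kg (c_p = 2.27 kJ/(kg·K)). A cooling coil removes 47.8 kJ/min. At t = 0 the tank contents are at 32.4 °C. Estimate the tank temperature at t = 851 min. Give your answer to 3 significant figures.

M c_p dT/dt = ṁ c_p (T_in − T) − Q̇.
τ = M/ṁ = 560.47 min; T_ss = T_in − Q̇/(ṁ c_p) = 33.1 − 47.8/(3.39·2.27) = 26.888 °C.
Integrating: T(t) = T_ss + (T₀ − T_ss) e^(−t/τ).
T(851) = 26.888 + (5.5116)·e^(−851/560.47) = 26.888 + (5.5116)·0.21907 = 28.096 °C.

28.1 °C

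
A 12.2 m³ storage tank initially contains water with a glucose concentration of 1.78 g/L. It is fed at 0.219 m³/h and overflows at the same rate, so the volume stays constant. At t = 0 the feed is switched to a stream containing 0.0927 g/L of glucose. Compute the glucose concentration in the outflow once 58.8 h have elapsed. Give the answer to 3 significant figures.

0.680 g/L

Mass balance on the solute (V constant): V dC/dt = Q(C_in − C).
Rewrite as dC/dt + C/τ = C_in/τ, τ = V/Q = 55.708 h.
Solution: C(t) = C_in + (C₀ − C_in) e^(−t/τ).
C(58.8) = 0.0927 + (1.78 − 0.0927)·e^(−58.8/55.708) = 0.0927 + (1.6873)·0.34802 = 0.67991 g/L.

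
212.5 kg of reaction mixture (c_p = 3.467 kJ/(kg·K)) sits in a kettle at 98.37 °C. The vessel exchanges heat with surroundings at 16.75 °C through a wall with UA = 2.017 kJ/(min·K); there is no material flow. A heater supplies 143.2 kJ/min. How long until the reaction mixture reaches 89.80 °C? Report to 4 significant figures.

Lumped-capacitance energy balance: M c_p dT/dt = UA(T_amb − T) + Q̇.
τ = M c_p/UA = 365.264 min; T_ss = T_amb + Q̇/UA = 16.75 + 143.2/2.017 = 87.7465 °C.
T(t) = T_ss + (T₀ − T_ss)e^(−t/τ); set T = 89.80:
t = −τ ln[(T − T_ss)/(T₀ − T_ss)] = −365.264 · ln(0.193296) = 600.324 min.

600.3 min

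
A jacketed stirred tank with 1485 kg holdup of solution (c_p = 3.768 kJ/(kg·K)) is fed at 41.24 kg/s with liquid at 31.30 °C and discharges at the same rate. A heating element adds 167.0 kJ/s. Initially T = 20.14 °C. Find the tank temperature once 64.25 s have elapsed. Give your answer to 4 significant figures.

M c_p dT/dt = ṁ c_p (T_in − T) + Q̇.
Rearrange: dT/dt = (T_ss − T)/τ with τ = M/ṁ = 36.0087 s and T_ss = T_in + Q̇/(ṁ c_p) = 32.3747 °C.
This is linear first-order; T(t) = T_ss + (T₀ − T_ss) e^(−t/τ).
T(64.25) = 32.3747 + (-12.2347)·e^(−64.25/36.0087) = 32.3747 + (-12.2347)·0.167916 = 30.3203 °C.

30.32 °C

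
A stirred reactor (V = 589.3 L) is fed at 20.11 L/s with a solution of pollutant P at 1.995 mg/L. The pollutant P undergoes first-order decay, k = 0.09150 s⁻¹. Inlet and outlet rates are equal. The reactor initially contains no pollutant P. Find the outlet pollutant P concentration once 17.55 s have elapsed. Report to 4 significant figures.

Accumulation = in − out − consumed: V dC/dt = Q C_in − Q C − k V C.
This is linear with rate a = Q/V + k = 0.125625 s⁻¹.
C_ss = Q C_in/(Q + kV) = 0.541928 mg/L; C(t) = C_ss + (C₀ − C_ss) e^(−a t).
C(17.55) = 0.541928 + (-0.541928)·e^(−0.125625·17.55) = 0.541928 + (-0.541928)·0.110281 = 0.482164 mg/L.

0.4822 mg/L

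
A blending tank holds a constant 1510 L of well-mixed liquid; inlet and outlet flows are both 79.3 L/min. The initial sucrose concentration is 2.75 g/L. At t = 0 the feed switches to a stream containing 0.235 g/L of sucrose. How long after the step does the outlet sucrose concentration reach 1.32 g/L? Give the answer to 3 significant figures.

16.0 min

Species balance on the tank: V dC/dt = Q(C_in − C), so τ = V/Q = 19.042 min.
C(t) = C_in + (C₀ − C_in) e^(−t/τ). Set C = 1.32 and solve for t:
e^(−t/τ) = (C − C_in)/(C₀ − C_in) = (1.32 − 0.235)/(2.75 − 0.235) = 0.43141
t = −τ ln(…) = 19.042 × 0.84069 = 16.008 min.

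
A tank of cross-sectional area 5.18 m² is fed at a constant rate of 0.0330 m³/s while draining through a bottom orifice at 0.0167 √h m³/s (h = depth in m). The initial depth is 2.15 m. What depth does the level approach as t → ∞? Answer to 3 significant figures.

3.90 m

Mass balance (ρ constant): A dh/dt = Q_in − 0.0167 √h. At steady state dh/dt = 0:
Q_in = 0.0167 √h_ss ⇒ √h_ss = 0.0330/0.0167 = 1.9760.
h_ss = 1.9760² = 3.9048 m. (Since h₀ = 2.15 m < h_ss, the level will rise toward this value.)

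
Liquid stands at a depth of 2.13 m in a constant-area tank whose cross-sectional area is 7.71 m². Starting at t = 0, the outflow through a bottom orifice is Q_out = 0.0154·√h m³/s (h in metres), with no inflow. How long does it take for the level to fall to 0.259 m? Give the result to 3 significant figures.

Accumulation of liquid (constant cross-section A): A dh/dt = −0.0154 √h.
This is separable: 2 d(√h)/dt = −0.0154/A, so √h = √h₀ − (0.0154/(2A)) t.
t = 2A(√h₀ − √h)/0.0154 = 2·7.71·(√2.13 − √0.259)/0.0154
  = 15.420 × (1.4595 − 0.50892) / 0.0154 = 951.77 s.

952 s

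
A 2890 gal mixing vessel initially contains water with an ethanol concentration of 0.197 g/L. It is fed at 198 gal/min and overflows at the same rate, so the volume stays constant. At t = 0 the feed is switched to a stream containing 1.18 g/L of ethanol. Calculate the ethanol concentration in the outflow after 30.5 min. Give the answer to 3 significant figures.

Mass balance on the solute (V constant): V dC/dt = Q(C_in − C).
Rewrite as dC/dt + C/τ = C_in/τ, τ = V/Q = 14.596 min.
Integrating: C(t) = C_in + (C₀ − C_in) e^(−t/τ).
C(30.5) = 1.18 + (0.197 − 1.18)·e^(−30.5/14.596) = 1.18 + (-0.98300)·0.12373 = 1.0584 g/L.

1.06 g/L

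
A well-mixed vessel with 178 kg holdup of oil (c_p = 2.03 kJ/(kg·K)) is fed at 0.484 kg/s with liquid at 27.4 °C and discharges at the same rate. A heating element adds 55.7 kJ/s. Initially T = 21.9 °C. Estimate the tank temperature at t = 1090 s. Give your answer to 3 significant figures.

M c_p dT/dt = ṁ c_p (T_in − T) + Q̇.
Rearrange: dT/dt = (T_ss − T)/τ with τ = M/ṁ = 367.77 s and T_ss = T_in + Q̇/(ṁ c_p) = 84.091 °C.
Solution: T(t) = T_ss + (T₀ − T_ss) e^(−t/τ).
T(1090) = 84.091 + (-62.191)·e^(−1090/367.77) = 84.091 + (-62.191)·0.051621 = 80.881 °C.

80.9 °C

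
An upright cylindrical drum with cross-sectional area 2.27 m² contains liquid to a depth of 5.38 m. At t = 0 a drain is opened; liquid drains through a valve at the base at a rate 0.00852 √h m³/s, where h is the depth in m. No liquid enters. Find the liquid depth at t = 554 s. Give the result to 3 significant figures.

1.64 m

With no inflow, A dh/dt = −0.00852 √h.
This is separable: 2 d(√h)/dt = −0.00852/A, so √h = √h₀ − (0.00852/(2A)) t.
√h = √5.38 − 0.00852·554/(2·2.27) = 2.3195 − 1.0397 = 1.2798.
h = 1.2798² = 1.6379 m.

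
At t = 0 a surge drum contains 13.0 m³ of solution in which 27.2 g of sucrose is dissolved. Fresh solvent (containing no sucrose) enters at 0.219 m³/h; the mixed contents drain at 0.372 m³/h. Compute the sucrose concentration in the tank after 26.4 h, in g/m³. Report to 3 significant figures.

1.23 g/m³

Total volume: dV/dt = Q_in − Q_out = -0.15300 m³/h, so V(t) = 13.0 − 0.15300 t and V(26.4) = 8.9608 m³.
Solute balance: dm/dt = 0 − Q_out C = −Q_out m/V(t).
dm/m = −Q_out dt/(V₀ − 0.15300 t); integrating gives ln(m/m₀) = −(Q_out/(Q_in−Q_out)) ln(V/V₀).
m = m₀ (V₀/V)^(Q_out/(Q_in−Q_out)) = 27.2 × (13.0/8.9608)^(-2.4314) = 11.007 g.
C = m/V = 11.007/8.9608 = 1.2283 g/m³.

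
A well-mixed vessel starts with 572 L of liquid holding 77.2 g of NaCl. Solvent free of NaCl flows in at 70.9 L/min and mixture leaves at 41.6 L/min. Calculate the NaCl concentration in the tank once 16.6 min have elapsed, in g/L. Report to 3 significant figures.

Total volume: dV/dt = Q_in − Q_out = 29.300 L/min, so V(t) = 572 + 29.300 t and V(16.6) = 1058.4 L.
No NaCl enters, so dm/dt = −Q_out · (m/V).
Separate: dm/m = −Q_out dt/V(t) ⇒ ln(m/m₀) = −(Q_out/(Q_in−Q_out)) ln(V/V₀).
m = m₀ (V₀/V)^(Q_out/(Q_in−Q_out)) = 77.2 × (572/1058.4)^(1.4198) = 32.224 g.
C = m/V = 32.224/1058.4 = 0.030447 g/L.

0.0304 g/L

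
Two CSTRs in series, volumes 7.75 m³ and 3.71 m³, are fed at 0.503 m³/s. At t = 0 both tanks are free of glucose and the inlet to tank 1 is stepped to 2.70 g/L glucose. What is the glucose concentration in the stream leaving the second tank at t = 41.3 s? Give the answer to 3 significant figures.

2.35 g/L

Each tank obeys Vᵢ dCᵢ/dt = Q(Cᵢ₋₁ − Cᵢ), so τᵢ = Vᵢ/Q.
τ₁ = 7.75/0.503 = 15.408 s; τ₂ = 3.71/0.503 = 7.3757 s.
Solving the cascade with C₁(0)=C₂(0)=0 gives C₂(t) = C_in[1 − (τ₁ e^(−t/τ₁) − τ₂ e^(−t/τ₂))/(τ₁ − τ₂)].
At t = 41.3: e^(−t/τ₁) = 0.068529, e^(−t/τ₂) = 0.0037000.
C₂ = 2.70·[1 − (15.408·0.068529 − 7.3757·0.0037000)/(8.0318)] = 2.70·0.87194 = 2.3542 g/L.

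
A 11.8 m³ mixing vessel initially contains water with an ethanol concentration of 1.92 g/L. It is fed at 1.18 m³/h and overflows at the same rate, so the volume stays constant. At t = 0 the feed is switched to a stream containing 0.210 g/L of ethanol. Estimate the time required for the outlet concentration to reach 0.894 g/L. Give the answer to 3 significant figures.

9.16 h

Species balance: V dC/dt = Q(C_in − C) ⇒ τ = V/Q = 10.000 h.
C(t) = C_in + (C₀ − C_in) e^(−t/τ). Set C = 0.894 and solve for t:
e^(−t/τ) = (C − C_in)/(C₀ − C_in) = (0.894 − 0.210)/(1.92 − 0.210) = 0.40000
t = −τ ln(…) = 10.000 × 0.91629 = 9.1629 h.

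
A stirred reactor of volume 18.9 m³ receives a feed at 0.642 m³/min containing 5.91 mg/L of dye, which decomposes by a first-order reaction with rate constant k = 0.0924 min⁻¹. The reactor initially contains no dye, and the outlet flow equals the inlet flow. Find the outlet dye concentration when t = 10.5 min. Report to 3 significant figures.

Species balance: V dC/dt = Q C_in − Q C − k V C.
This is linear with rate a = Q/V + k = 0.12637 min⁻¹.
C_ss = Q C_in/(Q + kV) = 1.5886 mg/L; C(t) = C_ss + (C₀ − C_ss) e^(−a t).
C(10.5) = 1.5886 + (-1.5886)·e^(−0.12637·10.5) = 1.5886 + (-1.5886)·0.26531 = 1.1672 mg/L.

1.17 mg/L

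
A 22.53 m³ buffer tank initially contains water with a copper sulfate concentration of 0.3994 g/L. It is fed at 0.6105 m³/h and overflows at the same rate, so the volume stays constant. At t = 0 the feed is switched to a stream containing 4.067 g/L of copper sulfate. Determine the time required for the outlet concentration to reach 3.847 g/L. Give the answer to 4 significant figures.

Species balance: V dC/dt = Q(C_in − C) ⇒ τ = V/Q = 36.9042 h.
C(t) = C_in + (C₀ − C_in) e^(−t/τ). Set C = 3.847 and solve for t:
e^(−t/τ) = (C − C_in)/(C₀ − C_in) = (3.847 − 4.067)/(0.3994 − 4.067) = 0.0599847
t = −τ ln(…) = 36.9042 × 2.81367 = 103.836 h.

103.8 h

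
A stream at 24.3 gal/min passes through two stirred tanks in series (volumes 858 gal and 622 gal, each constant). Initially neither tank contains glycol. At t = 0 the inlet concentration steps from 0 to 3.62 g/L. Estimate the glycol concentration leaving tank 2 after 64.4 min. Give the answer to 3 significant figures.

Time constants: τᵢ = Vᵢ/Q for each well-mixed tank.
τ₁ = 858/24.3 = 35.309 min; τ₂ = 622/24.3 = 25.597 min.
Tank 1: C₁ = C_in(1 − e^(−t/τ₁)). Tank 2 (τ₁ ≠ τ₂): C₂ = C_in[1 − (τ₁ e^(−t/τ₁) − τ₂ e^(−t/τ₂))/(τ₁ − τ₂)].
At t = 64.4: e^(−t/τ₁) = 0.16139, e^(−t/τ₂) = 0.080786.
C₂ = 3.62·[1 − (35.309·0.16139 − 25.597·0.080786)/(9.7119)] = 3.62·0.62616 = 2.2667 g/L.

2.27 g/L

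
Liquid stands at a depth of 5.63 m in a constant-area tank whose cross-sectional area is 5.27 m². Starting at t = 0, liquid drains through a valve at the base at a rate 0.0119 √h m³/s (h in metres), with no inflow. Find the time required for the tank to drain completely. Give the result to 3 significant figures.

2100 s

Accumulation of liquid (constant cross-section A): A dh/dt = −0.0119 √h.
This is separable: 2 d(√h)/dt = −0.0119/A, so √h = √h₀ − (0.0119/(2A)) t.
Set h = 0: 2√h₀ = (0.0119/A) t_empty ⇒ t_empty = 2A√h₀/0.0119.
t_empty = 2·5.27·√5.63/0.0119 = 10.540·2.3728/0.0119 = 2101.6 s.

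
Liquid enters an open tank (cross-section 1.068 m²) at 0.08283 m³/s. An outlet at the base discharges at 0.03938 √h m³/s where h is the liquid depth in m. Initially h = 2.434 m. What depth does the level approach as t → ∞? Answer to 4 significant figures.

Level balance: A dh/dt = 0.08283 − 0.03938 √h. Setting dh/dt = 0:
Q_in = 0.03938 √h_ss ⇒ √h_ss = 0.08283/0.03938 = 2.10335.
h_ss = 2.10335² = 4.42409 m. (Since h₀ = 2.434 m < h_ss, the level will rise toward this value.)

4.424 m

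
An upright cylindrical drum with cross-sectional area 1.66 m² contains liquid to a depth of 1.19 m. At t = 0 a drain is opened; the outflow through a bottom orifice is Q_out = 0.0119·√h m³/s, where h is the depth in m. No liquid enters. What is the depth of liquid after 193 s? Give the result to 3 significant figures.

0.159 m

With no inflow, A dh/dt = −0.0119 √h.
Separate and integrate: 2(√h − √h₀) = −(0.0119/A) t.
√h = √1.19 − 0.0119·193/(2·1.66) = 1.0909 − 0.69178 = 0.39909.
h = 0.39909² = 0.15928 m.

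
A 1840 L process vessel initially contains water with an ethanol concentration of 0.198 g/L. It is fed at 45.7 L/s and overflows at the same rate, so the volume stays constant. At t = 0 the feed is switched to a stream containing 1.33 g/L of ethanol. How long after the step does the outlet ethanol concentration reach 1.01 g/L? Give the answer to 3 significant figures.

50.9 s

Mass balance on the solute (V constant): V dC/dt = Q(C_in − C), so τ = V/Q = 40.263 s.
C(t) = C_in + (C₀ − C_in) e^(−t/τ). Set C = 1.01 and solve for t:
e^(−t/τ) = (C − C_in)/(C₀ − C_in) = (1.01 − 1.33)/(0.198 − 1.33) = 0.28269
t = −τ ln(…) = 40.263 × 1.2634 = 50.869 s.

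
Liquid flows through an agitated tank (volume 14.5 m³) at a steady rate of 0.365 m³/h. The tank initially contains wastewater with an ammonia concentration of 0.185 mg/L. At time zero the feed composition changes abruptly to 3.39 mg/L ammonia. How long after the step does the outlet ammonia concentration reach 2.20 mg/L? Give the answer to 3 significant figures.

Species balance: V dC/dt = Q(C_in − C) ⇒ τ = V/Q = 39.726 h.
C(t) = C_in + (C₀ − C_in) e^(−t/τ). Set C = 2.20 and solve for t:
e^(−t/τ) = (C − C_in)/(C₀ − C_in) = (2.20 − 3.39)/(0.185 − 3.39) = 0.37129
t = −τ ln(…) = 39.726 × 0.99076 = 39.359 h.

39.4 h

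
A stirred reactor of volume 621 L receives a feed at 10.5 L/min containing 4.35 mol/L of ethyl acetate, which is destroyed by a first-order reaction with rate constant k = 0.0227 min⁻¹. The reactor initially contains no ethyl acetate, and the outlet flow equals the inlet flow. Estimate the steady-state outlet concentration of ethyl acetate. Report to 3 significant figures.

1.86 mol/L

V dC/dt = Q(C_in − C) − k V C.
At steady state: 0 = Q C_in − (Q + kV) C_ss, so C_ss = Q C_in/(Q + kV).
C_ss = 10.5·4.35/(10.5 + 0.0227·621) = 45.675/24.597 = 1.8570 mol/L.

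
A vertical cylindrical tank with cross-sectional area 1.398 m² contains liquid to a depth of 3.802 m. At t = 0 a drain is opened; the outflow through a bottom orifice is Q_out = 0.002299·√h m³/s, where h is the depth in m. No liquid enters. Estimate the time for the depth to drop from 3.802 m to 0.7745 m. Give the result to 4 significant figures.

A dh/dt = −Q_out = −0.002299 √h.
∫ h^(−1/2) dh = −(0.002299/A) ∫ dt, giving 2√h = 2√h₀ − (0.002299/A) t.
t = 2A(√h₀ − √h)/0.002299 = 2·1.398·(√3.802 − √0.7745)/0.002299
  = 2.79600 × (1.94987 − 0.880057) / 0.002299 = 1301.09 s.

1301 s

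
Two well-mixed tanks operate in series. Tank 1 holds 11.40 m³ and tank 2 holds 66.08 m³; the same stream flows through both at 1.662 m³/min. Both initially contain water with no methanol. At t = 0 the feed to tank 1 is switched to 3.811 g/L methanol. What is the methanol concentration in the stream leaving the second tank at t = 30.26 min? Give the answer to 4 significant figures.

1.669 g/L

Time constants: τᵢ = Vᵢ/Q for each well-mixed tank.
τ₁ = 11.40/1.662 = 6.85921 min; τ₂ = 66.08/1.662 = 39.7593 min.
Solving the cascade with C₁(0)=C₂(0)=0 gives C₂(t) = C_in[1 − (τ₁ e^(−t/τ₁) − τ₂ e^(−t/τ₂))/(τ₁ − τ₂)].
At t = 30.26: e^(−t/τ₁) = 0.0121359, e^(−t/τ₂) = 0.467162.
C₂ = 3.811·[1 − (6.85921·0.0121359 − 39.7593·0.467162)/(-32.9001)] = 3.811·0.437972 = 1.66911 g/L.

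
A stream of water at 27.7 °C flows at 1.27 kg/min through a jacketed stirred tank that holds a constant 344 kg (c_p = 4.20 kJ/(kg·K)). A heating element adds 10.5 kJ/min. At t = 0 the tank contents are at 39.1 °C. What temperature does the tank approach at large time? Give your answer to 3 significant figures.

Unsteady energy balance on the tank contents: M c_p dT/dt = ṁ c_p (T_in − T) + 10.5.
At steady state dT/dt = 0 ⇒ T_ss = T_in + Q̇/(ṁ c_p) = 27.7 + 10.5/(1.27·4.20) = 29.669 °C.

29.7 °C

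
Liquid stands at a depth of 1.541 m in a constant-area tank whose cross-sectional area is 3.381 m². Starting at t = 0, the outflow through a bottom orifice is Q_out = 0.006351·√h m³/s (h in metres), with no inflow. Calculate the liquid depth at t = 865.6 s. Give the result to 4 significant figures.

0.1835 m

Mass balance (ρ constant): A dh/dt = −0.006351 √h.
Separate and integrate: 2(√h − √h₀) = −(0.006351/A) t.
√h = √1.541 − 0.006351·865.6/(2·3.381) = 1.24137 − 0.812988 = 0.428382.
h = 0.428382² = 0.183511 m.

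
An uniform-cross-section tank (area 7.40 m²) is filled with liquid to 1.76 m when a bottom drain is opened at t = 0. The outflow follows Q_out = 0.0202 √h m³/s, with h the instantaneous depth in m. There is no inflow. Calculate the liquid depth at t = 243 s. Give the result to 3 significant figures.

0.990 m

A dh/dt = −Q_out = −0.0202 √h.
This is separable: 2 d(√h)/dt = −0.0202/A, so √h = √h₀ − (0.0202/(2A)) t.
√h = √1.76 − 0.0202·243/(2·7.40) = 1.3266 − 0.33166 = 0.99499.
h = 0.99499² = 0.99000 m.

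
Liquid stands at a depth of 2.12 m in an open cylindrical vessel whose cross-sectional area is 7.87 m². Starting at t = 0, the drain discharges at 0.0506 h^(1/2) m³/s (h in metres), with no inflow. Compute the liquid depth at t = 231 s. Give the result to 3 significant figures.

0.509 m

With no inflow, A dh/dt = −0.0506 √h.
This is separable: 2 d(√h)/dt = −0.0506/A, so √h = √h₀ − (0.0506/(2A)) t.
√h = √2.12 − 0.0506·231/(2·7.87) = 1.4560 − 0.74260 = 0.71342.
h = 0.71342² = 0.50896 m.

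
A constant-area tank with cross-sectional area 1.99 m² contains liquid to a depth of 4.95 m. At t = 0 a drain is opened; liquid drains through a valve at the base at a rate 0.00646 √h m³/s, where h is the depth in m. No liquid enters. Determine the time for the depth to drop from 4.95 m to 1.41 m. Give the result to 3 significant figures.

Volume balance on the tank: A dh/dt = −0.00646 √h.
∫ h^(−1/2) dh = −(0.00646/A) ∫ dt, giving 2√h = 2√h₀ − (0.00646/A) t.
t = 2A(√h₀ − √h)/0.00646 = 2·1.99·(√4.95 − √1.41)/0.00646
  = 3.9800 × (2.2249 − 1.1874) / 0.00646 = 639.16 s.

639 s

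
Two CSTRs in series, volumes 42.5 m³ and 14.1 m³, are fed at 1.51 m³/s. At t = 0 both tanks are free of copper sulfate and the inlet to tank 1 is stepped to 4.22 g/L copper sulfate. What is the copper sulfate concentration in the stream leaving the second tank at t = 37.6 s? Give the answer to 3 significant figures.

Time constants: τᵢ = Vᵢ/Q for each well-mixed tank.
τ₁ = 42.5/1.51 = 28.146 s; τ₂ = 14.1/1.51 = 9.3377 s.
Tank 1: C₁ = C_in(1 − e^(−t/τ₁)). Tank 2 (τ₁ ≠ τ₂): C₂ = C_in[1 − (τ₁ e^(−t/τ₁) − τ₂ e^(−t/τ₂))/(τ₁ − τ₂)].
At t = 37.6: e^(−t/τ₁) = 0.26292, e^(−t/τ₂) = 0.017834.
C₂ = 4.22·[1 − (28.146·0.26292 − 9.3377·0.017834)/(18.808)] = 4.22·0.61540 = 2.5970 g/L.

2.60 g/L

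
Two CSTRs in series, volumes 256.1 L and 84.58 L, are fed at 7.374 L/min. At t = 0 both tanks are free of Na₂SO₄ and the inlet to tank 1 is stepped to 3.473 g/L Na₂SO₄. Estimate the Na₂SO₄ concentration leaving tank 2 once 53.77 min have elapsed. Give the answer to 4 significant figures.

2.386 g/L

Each tank obeys Vᵢ dCᵢ/dt = Q(Cᵢ₋₁ − Cᵢ), so τᵢ = Vᵢ/Q.
τ₁ = 256.1/7.374 = 34.7301 min; τ₂ = 84.58/7.374 = 11.4700 min.
Tank 1: C₁ = C_in(1 − e^(−t/τ₁)). Tank 2 (τ₁ ≠ τ₂): C₂ = C_in[1 − (τ₁ e^(−t/τ₁) − τ₂ e^(−t/τ₂))/(τ₁ − τ₂)].
At t = 53.77: e^(−t/τ₁) = 0.212625, e^(−t/τ₂) = 0.00920628.
C₂ = 3.473·[1 − (34.7301·0.212625 − 11.4700·0.00920628)/(23.2601)] = 3.473·0.687064 = 2.38617 g/L.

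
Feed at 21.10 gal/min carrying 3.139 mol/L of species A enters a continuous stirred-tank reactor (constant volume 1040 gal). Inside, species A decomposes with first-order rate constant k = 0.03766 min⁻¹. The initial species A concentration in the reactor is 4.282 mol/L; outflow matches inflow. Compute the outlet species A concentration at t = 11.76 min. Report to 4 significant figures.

V dC/dt = Q(C_in − C) − k V C.
This is linear with rate a = Q/V + k = 0.0579485 min⁻¹.
C_ss = Q C_in/(Q + kV) = 1.09900 mol/L; C(t) = C_ss + (C₀ − C_ss) e^(−a t).
C(11.76) = 1.09900 + (3.18300)·e^(−0.0579485·11.76) = 1.09900 + (3.18300)·0.505871 = 2.70919 mol/L.

2.709 mol/L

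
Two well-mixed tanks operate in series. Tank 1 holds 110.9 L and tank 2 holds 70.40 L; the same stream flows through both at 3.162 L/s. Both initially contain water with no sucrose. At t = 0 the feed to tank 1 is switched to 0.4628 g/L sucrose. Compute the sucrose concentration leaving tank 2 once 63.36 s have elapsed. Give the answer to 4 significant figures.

Time constants: τᵢ = Vᵢ/Q for each well-mixed tank.
τ₁ = 110.9/3.162 = 35.0727 s; τ₂ = 70.40/3.162 = 22.2644 s.
Tank 1: C₁ = C_in(1 − e^(−t/τ₁)). Tank 2 (τ₁ ≠ τ₂): C₂ = C_in[1 − (τ₁ e^(−t/τ₁) − τ₂ e^(−t/τ₂))/(τ₁ − τ₂)].
At t = 63.36: e^(−t/τ₁) = 0.164223, e^(−t/τ₂) = 0.0580878.
C₂ = 0.4628·[1 − (35.0727·0.164223 − 22.2644·0.0580878)/(12.8083)] = 0.4628·0.651286 = 0.301415 g/L.

0.3014 g/L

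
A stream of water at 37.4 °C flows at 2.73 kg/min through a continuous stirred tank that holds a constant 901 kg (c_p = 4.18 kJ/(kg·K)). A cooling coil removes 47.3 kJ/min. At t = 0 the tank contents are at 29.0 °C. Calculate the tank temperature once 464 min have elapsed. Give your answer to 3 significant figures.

Energy balance: M c_p dT/dt = ṁ c_p (T_in − T) − 47.3.
τ = M/ṁ = 330.04 min; T_ss = T_in − Q̇/(ṁ c_p) = 37.4 − 47.3/(2.73·4.18) = 33.255 °C.
T approaches T_ss exponentially: T(t) = T_ss + (T₀ − T_ss) e^(−t/τ).
T(464) = 33.255 + (-4.2550)·e^(−464/330.04) = 33.255 + (-4.2550)·0.24515 = 32.212 °C.

32.2 °C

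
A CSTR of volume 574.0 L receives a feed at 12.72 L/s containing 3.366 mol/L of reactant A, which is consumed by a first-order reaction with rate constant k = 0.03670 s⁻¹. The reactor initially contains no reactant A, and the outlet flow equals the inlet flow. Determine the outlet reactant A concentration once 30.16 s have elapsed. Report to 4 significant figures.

1.053 mol/L

Species balance: V dC/dt = Q C_in − Q C − k V C.
This is linear with rate a = Q/V + k = 0.0588603 s⁻¹.
C_ss = Q C_in/(Q + kV) = 1.26726 mol/L; C(t) = C_ss + (C₀ − C_ss) e^(−a t).
C(30.16) = 1.26726 + (-1.26726)·e^(−0.0588603·30.16) = 1.26726 + (-1.26726)·0.169445 = 1.05253 mol/L.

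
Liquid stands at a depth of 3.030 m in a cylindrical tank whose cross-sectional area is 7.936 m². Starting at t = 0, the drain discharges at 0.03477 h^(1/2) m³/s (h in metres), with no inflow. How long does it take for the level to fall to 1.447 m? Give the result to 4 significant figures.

Accumulation of liquid (constant cross-section A): A dh/dt = −0.03477 √h.
∫ h^(−1/2) dh = −(0.03477/A) ∫ dt, giving 2√h = 2√h₀ − (0.03477/A) t.
t = 2A(√h₀ − √h)/0.03477 = 2·7.936·(√3.030 − √1.447)/0.03477
  = 15.8720 × (1.74069 − 1.20291) / 0.03477 = 245.487 s.

245.5 s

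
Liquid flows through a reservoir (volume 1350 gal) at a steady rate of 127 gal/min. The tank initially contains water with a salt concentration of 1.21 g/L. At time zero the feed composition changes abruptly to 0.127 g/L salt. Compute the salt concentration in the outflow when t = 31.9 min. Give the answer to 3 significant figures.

0.181 g/L

Accumulation = in − out for the solute gives V dC/dt = Q(C_in − C).
Rewrite as dC/dt + C/τ = C_in/τ, τ = V/Q = 10.630 min.
This is linear first-order; C(t) = C_in + (C₀ − C_in) e^(−t/τ).
C(31.9) = 0.127 + (1.21 − 0.127)·e^(−31.9/10.630) = 0.127 + (1.0830)·0.049739 = 0.18087 g/L.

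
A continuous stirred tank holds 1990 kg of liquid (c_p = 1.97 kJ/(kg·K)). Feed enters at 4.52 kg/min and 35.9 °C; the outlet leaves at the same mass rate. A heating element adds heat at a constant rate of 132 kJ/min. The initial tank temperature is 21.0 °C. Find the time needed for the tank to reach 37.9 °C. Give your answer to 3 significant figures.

370 min

Unsteady energy balance on the tank contents: M c_p dT/dt = ṁ c_p (T_in − T) + 132.
τ = M/ṁ = 440.27 min; T_ss = T_in + Q̇/(ṁ c_p) = 50.724 °C.
T(t) = T_ss + (T₀ − T_ss) e^(−t/τ). Set T = 37.9:
e^(−t/τ) = (37.9 − 50.724)/(21.0 − 50.724) = 0.43144
t = −440.27 · ln(0.43144) = 370.10 min.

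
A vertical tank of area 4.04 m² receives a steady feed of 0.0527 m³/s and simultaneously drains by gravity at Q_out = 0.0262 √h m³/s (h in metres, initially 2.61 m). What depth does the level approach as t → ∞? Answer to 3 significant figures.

Level balance: A dh/dt = 0.0527 − 0.0262 √h. Setting dh/dt = 0:
Q_in = 0.0262 √h_ss ⇒ √h_ss = 0.0527/0.0262 = 2.0115.
h_ss = 2.0115² = 4.0459 m. (Since h₀ = 2.61 m < h_ss, the level will rise toward this value.)

4.05 m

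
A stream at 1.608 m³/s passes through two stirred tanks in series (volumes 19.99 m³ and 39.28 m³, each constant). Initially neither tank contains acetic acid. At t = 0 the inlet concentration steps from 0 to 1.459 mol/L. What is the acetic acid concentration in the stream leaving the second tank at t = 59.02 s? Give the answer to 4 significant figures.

Time constants: τᵢ = Vᵢ/Q for each well-mixed tank.
τ₁ = 19.99/1.608 = 12.4316 s; τ₂ = 39.28/1.608 = 24.4279 s.
Tank 1: C₁ = C_in(1 − e^(−t/τ₁)). Tank 2 (τ₁ ≠ τ₂): C₂ = C_in[1 − (τ₁ e^(−t/τ₁) − τ₂ e^(−t/τ₂))/(τ₁ − τ₂)].
At t = 59.02: e^(−t/τ₁) = 0.00867264, e^(−t/τ₂) = 0.0892697.
C₂ = 1.459·[1 − (12.4316·0.00867264 − 24.4279·0.0892697)/(-11.9963)] = 1.459·0.827209 = 1.20690 mol/L.

1.207 mol/L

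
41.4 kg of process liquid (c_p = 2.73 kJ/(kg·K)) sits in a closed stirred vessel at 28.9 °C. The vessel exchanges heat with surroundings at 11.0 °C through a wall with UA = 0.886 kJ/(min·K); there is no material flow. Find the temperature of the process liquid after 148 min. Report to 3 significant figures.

16.6 °C

Lumped-capacitance energy balance: M c_p dT/dt = UA(T_amb − T).
dT/dt = (T_ss − T)/τ with T_ss = T_amb = 11.000 °C, τ = M c_p/UA = 41.4·2.73/0.886 = 127.56 min.
This is linear first-order; T(t) = T_ss + (T₀ − T_ss) e^(−t/τ).
T(148) = 11.000 + (17.900)·0.31342 = 16.610 °C.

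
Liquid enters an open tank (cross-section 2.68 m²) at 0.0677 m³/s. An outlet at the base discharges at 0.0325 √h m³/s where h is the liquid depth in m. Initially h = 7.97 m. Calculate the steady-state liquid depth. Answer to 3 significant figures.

Mass balance (ρ constant): A dh/dt = Q_in − 0.0325 √h. At steady state dh/dt = 0:
Q_in = 0.0325 √h_ss ⇒ √h_ss = 0.0677/0.0325 = 2.0831.
h_ss = 2.0831² = 4.3392 m. (Since h₀ = 7.97 m > h_ss, the level will fall toward this value.)

4.34 m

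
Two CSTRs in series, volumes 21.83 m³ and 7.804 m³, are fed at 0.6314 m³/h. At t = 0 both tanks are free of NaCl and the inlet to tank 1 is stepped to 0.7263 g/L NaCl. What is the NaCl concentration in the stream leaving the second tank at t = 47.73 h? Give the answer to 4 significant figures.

0.4506 g/L

Species balance on tank i: dCᵢ/dt = (Cᵢ₋₁ − Cᵢ)/τᵢ with τᵢ = Vᵢ/Q.
τ₁ = 21.83/0.6314 = 34.5740 h; τ₂ = 7.804/0.6314 = 12.3598 h.
Solving the cascade with C₁(0)=C₂(0)=0 gives C₂(t) = C_in[1 − (τ₁ e^(−t/τ₁) − τ₂ e^(−t/τ₂))/(τ₁ − τ₂)].
At t = 47.73: e^(−t/τ₁) = 0.251448, e^(−t/τ₂) = 0.0210322.
C₂ = 0.7263·[1 − (34.5740·0.251448 − 12.3598·0.0210322)/(22.2141)] = 0.7263·0.620350 = 0.450560 g/L.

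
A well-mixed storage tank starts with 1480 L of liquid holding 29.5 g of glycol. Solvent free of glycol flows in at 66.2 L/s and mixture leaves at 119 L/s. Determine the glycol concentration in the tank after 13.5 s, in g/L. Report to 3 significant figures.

0.00875 g/L

Let m(t) be the amount of glycol. Volume: V(t) = V₀ + (Q_in − Q_out) t = 1480 − 52.800 t; V(13.5) = 767.20 L.
Solute balance: dm/dt = 0 − Q_out C = −Q_out m/V(t).
Separate: dm/m = −Q_out dt/V(t) ⇒ ln(m/m₀) = −(Q_out/(Q_in−Q_out)) ln(V/V₀).
m = m₀ (V₀/V)^(Q_out/(Q_in−Q_out)) = 29.5 × (1480/767.20)^(-2.2538) = 6.7096 g.
C = m/V = 6.7096/767.20 = 0.0087456 g/L.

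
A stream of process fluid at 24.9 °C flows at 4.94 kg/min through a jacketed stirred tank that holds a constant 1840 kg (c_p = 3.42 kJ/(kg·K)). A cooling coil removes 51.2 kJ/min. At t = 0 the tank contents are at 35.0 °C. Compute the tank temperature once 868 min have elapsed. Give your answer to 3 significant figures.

23.1 °C

Energy balance: M c_p dT/dt = ṁ c_p (T_in − T) − 51.2.
τ = M/ṁ = 372.47 min; T_ss = T_in − Q̇/(ṁ c_p) = 24.9 − 51.2/(4.94·3.42) = 21.869 °C.
Integrating: T(t) = T_ss + (T₀ − T_ss) e^(−t/τ).
T(868) = 21.869 + (13.131)·e^(−868/372.47) = 21.869 + (13.131)·0.097258 = 23.147 °C.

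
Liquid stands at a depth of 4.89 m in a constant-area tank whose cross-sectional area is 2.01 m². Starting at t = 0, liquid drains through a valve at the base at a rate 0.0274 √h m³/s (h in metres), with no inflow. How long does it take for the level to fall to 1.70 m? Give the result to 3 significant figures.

Unsteady balance on liquid volume: A dh/dt = −0.0274 √h.
Separate and integrate: 2(√h − √h₀) = −(0.0274/A) t.
t = 2A(√h₀ − √h)/0.0274 = 2·2.01·(√4.89 − √1.70)/0.0274
  = 4.0200 × (2.2113 − 1.3038) / 0.0274 = 133.14 s.

133 s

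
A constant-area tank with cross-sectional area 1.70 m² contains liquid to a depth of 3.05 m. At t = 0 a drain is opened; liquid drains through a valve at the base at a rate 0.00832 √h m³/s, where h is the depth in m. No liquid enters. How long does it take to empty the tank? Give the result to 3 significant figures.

714 s

Mass balance (ρ constant): A dh/dt = −0.00832 √h.
Separate and integrate: 2(√h − √h₀) = −(0.00832/A) t.
Tank is empty when √h = 0: t_empty = 2A√h₀/0.00832.
t_empty = 2·1.70·√3.05/0.00832 = 3.4000·1.7464/0.00832 = 713.68 s.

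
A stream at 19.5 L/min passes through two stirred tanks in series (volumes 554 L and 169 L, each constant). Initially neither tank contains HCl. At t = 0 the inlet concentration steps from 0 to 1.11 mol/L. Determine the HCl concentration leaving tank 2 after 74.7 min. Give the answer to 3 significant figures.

Time constants: τᵢ = Vᵢ/Q for each well-mixed tank.
τ₁ = 554/19.5 = 28.410 min; τ₂ = 169/19.5 = 8.6667 min.
Tank 1: C₁ = C_in(1 − e^(−t/τ₁)). Tank 2 (τ₁ ≠ τ₂): C₂ = C_in[1 − (τ₁ e^(−t/τ₁) − τ₂ e^(−t/τ₂))/(τ₁ − τ₂)].
At t = 74.7: e^(−t/τ₁) = 0.072127, e^(−t/τ₂) = 0.00018060.
C₂ = 1.11·[1 − (28.410·0.072127 − 8.6667·0.00018060)/(19.744)] = 1.11·0.89629 = 0.99488 mol/L.

0.995 mol/L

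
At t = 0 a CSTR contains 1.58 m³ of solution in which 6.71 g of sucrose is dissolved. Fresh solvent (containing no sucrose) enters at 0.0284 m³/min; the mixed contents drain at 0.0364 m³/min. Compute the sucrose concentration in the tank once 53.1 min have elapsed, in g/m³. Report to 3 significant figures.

Let m(t) be the amount of sucrose. Volume: V(t) = V₀ + (Q_in − Q_out) t = 1.58 − 0.0080000 t; V(53.1) = 1.1552 m³.
No sucrose enters, so dm/dt = −Q_out · (m/V).
Separate: dm/m = −Q_out dt/V(t) ⇒ ln(m/m₀) = −(Q_out/(Q_in−Q_out)) ln(V/V₀).
m = m₀ (V₀/V)^(Q_out/(Q_in−Q_out)) = 6.71 × (1.58/1.1552)^(-4.5500) = 1.6141 g.
C = m/V = 1.6141/1.1552 = 1.3972 g/m³.

1.40 g/m³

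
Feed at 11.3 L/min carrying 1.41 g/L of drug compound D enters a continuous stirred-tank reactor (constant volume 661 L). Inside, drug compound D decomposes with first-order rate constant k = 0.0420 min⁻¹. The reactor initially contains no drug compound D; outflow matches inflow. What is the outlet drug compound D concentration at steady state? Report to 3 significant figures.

V dC/dt = Q(C_in − C) − k V C.
Steady state (dC/dt = 0): C_ss = Q C_in/(Q + kV) = C_in/(1 + kV/Q).
C_ss = 11.3·1.41/(11.3 + 0.0420·661) = 15.933/39.062 = 0.40789 g/L.

0.408 g/L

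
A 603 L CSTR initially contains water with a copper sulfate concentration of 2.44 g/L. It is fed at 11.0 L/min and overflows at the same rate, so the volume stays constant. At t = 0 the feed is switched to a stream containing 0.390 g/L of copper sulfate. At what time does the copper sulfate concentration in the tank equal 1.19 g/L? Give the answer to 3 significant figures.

Species balance on the tank: V dC/dt = Q(C_in − C), so τ = V/Q = 54.818 min.
C(t) = C_in + (C₀ − C_in) e^(−t/τ). Set C = 1.19 and solve for t:
e^(−t/τ) = (C − C_in)/(C₀ − C_in) = (1.19 − 0.390)/(2.44 − 0.390) = 0.39024
t = −τ ln(…) = 54.818 × 0.94098 = 51.583 min.

51.6 min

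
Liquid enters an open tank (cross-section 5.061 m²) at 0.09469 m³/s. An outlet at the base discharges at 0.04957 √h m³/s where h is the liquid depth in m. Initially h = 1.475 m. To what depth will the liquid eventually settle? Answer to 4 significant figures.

3.649 m

Level balance: A dh/dt = 0.09469 − 0.04957 √h. Setting dh/dt = 0:
Q_in = 0.04957 √h_ss ⇒ √h_ss = 0.09469/0.04957 = 1.91023.
h_ss = 1.91023² = 3.64897 m. (Since h₀ = 1.475 m < h_ss, the level will rise toward this value.)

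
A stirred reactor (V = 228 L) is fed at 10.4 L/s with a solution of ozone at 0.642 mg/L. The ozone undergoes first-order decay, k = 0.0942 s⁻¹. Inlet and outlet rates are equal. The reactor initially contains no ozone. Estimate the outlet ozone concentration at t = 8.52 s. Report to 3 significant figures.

Accumulation = in − out − consumed: V dC/dt = Q C_in − Q C − k V C.
dC/dt = (Q/V) C_in − (Q/V + k) C; effective rate a = Q/V + k = 0.045614 + 0.0942 = 0.13981 s⁻¹.
C_ss = Q C_in/(Q + kV) = 0.20945 mg/L; C(t) = C_ss + (C₀ − C_ss) e^(−a t).
C(8.52) = 0.20945 + (-0.20945)·e^(−0.13981·8.52) = 0.20945 + (-0.20945)·0.30385 = 0.14581 mg/L.

0.146 mg/L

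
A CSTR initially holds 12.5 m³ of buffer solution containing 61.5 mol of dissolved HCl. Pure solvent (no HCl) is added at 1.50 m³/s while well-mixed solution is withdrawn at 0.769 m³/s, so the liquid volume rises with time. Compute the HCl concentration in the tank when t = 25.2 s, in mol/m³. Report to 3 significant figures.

Let m(t) be the amount of HCl. Volume: V(t) = V₀ + (Q_in − Q_out) t = 12.5 + 0.73100 t; V(25.2) = 30.921 m³.
Species balance (pure solvent in): dm/dt = −Q_out · m/V(t).
Separate: dm/m = −Q_out dt/V(t) ⇒ ln(m/m₀) = −(Q_out/(Q_in−Q_out)) ln(V/V₀).
m = m₀ (V₀/V)^(Q_out/(Q_in−Q_out)) = 61.5 × (12.5/30.921)^(1.0520) = 23.718 mol.
C = m/V = 23.718/30.921 = 0.76705 mol/m³.

0.767 mol/m³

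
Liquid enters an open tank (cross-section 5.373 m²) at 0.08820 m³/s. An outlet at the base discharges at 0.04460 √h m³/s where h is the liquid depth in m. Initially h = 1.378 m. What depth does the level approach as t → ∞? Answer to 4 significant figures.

3.911 m

Level balance: A dh/dt = 0.08820 − 0.04460 √h. Setting dh/dt = 0:
Q_in = 0.04460 √h_ss ⇒ √h_ss = 0.08820/0.04460 = 1.97758.
h_ss = 1.97758² = 3.91082 m. (Since h₀ = 1.378 m < h_ss, the level will rise toward this value.)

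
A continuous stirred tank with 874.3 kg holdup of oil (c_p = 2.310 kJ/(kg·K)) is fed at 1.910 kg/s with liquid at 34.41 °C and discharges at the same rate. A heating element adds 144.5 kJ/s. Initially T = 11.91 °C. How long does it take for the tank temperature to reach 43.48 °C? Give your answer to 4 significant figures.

387.8 s

Energy balance: M c_p dT/dt = ṁ c_p (T_in − T) + 144.5.
τ = M/ṁ = 457.749 s; T_ss = T_in + Q̇/(ṁ c_p) = 67.1608 °C.
T(t) = T_ss + (T₀ − T_ss) e^(−t/τ). Set T = 43.48:
e^(−t/τ) = (43.48 − 67.1608)/(11.91 − 67.1608) = 0.428606
t = −457.749 · ln(0.428606) = 387.813 s.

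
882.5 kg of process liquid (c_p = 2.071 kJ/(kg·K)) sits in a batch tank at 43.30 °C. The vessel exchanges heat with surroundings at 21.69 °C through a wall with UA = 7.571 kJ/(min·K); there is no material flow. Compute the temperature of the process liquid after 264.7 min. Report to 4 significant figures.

28.91 °C

M c_p dT/dt = −UA(T − T_amb).
dT/dt = (T_ss − T)/τ with T_ss = T_amb = 21.6900 °C, τ = M c_p/UA = 882.5·2.071/7.571 = 241.402 min.
Solution: T(t) = T_ss + (T₀ − T_ss) e^(−t/τ).
T(264.7) = 21.6900 + (21.6100)·0.334035 = 28.9085 °C.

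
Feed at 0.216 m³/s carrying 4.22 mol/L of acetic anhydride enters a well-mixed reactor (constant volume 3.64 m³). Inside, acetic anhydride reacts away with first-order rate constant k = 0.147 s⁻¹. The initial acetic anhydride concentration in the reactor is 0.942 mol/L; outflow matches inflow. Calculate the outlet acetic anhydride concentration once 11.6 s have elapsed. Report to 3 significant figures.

1.19 mol/L

Species balance: V dC/dt = Q C_in − Q C − k V C.
dC/dt = (Q/V) C_in − (Q/V + k) C; effective rate a = Q/V + k = 0.059341 + 0.147 = 0.20634 s⁻¹.
C_ss = Q C_in/(Q + kV) = 1.2136 mol/L; C(t) = C_ss + (C₀ − C_ss) e^(−a t).
C(11.6) = 1.2136 + (-0.27161)·e^(−0.20634·11.6) = 1.2136 + (-0.27161)·0.091305 = 1.1888 mol/L.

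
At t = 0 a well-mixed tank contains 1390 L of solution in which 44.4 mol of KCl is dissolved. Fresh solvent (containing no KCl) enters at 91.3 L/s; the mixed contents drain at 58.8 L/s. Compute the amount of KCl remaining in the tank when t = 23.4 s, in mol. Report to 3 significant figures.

20.2 mol

Let m(t) be the amount of KCl. Volume: V(t) = V₀ + (Q_in − Q_out) t = 1390 + 32.500 t; V(23.4) = 2150.5 L.
No KCl enters, so dm/dt = −Q_out · (m/V).
Separate: dm/m = −Q_out dt/V(t) ⇒ ln(m/m₀) = −(Q_out/(Q_in−Q_out)) ln(V/V₀).
m = m₀ (V₀/V)^(Q_out/(Q_in−Q_out)) = 44.4 × (1390/2150.5)^(1.8092) = 20.160 mol.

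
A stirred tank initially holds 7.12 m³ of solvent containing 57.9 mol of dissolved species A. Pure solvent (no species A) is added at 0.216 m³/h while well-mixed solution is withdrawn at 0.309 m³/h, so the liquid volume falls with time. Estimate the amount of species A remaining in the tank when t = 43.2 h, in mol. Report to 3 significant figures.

Total volume: dV/dt = Q_in − Q_out = -0.093000 m³/h, so V(t) = 7.12 − 0.093000 t and V(43.2) = 3.1024 m³.
Species balance (pure solvent in): dm/dt = −Q_out · m/V(t).
Separate: dm/m = −Q_out dt/V(t) ⇒ ln(m/m₀) = −(Q_out/(Q_in−Q_out)) ln(V/V₀).
m = m₀ (V₀/V)^(Q_out/(Q_in−Q_out)) = 57.9 × (7.12/3.1024)^(-3.3226) = 3.6640 mol.

3.66 mol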